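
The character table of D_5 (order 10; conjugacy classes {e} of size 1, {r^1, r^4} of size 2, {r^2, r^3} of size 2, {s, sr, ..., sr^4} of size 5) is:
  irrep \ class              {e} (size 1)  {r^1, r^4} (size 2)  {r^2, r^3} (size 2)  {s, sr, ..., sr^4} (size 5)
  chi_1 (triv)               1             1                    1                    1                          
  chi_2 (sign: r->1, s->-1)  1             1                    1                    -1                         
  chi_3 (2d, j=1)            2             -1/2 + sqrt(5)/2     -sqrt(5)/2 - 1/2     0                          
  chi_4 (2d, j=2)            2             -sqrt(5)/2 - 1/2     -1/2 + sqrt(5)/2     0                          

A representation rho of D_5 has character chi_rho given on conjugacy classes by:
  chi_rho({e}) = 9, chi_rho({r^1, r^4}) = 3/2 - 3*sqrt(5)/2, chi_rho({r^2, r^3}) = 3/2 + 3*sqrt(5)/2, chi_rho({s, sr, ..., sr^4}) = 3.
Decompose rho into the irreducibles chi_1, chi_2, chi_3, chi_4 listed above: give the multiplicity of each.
Multiplicities: chi_1: 3, chi_2: 0, chi_3: 0, chi_4: 3.

Argument: Use <chi_rho, chi> = (1/|G|) sum_C |C| * chi_rho(C) * conj(chi(C)) with |G| = 10 for each irreducible chi in the table:
  <chi_rho, chi_1> = (1/10)[1*(9)*conj(1) + 2*(3/2 - 3*sqrt(5)/2)*conj(1) + 2*(3/2 + 3*sqrt(5)/2)*conj(1) + 5*(3)*conj(1)]
      = (1/10)[(9) + (3 - 3*sqrt(5)) + (3 + 3*sqrt(5)) + (15)] = 30/10 = 3
  <chi_rho, chi_2> = (1/10)[1*(9)*conj(1) + 2*(3/2 - 3*sqrt(5)/2)*conj(1) + 2*(3/2 + 3*sqrt(5)/2)*conj(1) + 5*(3)*conj(-1)]
      = (1/10)[(9) + (3 - 3*sqrt(5)) + (3 + 3*sqrt(5)) + (-15)] = 0/10 = 0
  <chi_rho, chi_3> = (1/10)[1*(9)*conj(2) + 2*(3/2 - 3*sqrt(5)/2)*conj(-1/2 + sqrt(5)/2) + 2*(3/2 + 3*sqrt(5)/2)*conj(-sqrt(5)/2 - 1/2) + 5*(3)*conj(0)]
      = (1/10)[(18) + (-9 + 3*sqrt(5)) + (-9 - 3*sqrt(5)) + (0)] = 0/10 = 0
  <chi_rho, chi_4> = (1/10)[1*(9)*conj(2) + 2*(3/2 - 3*sqrt(5)/2)*conj(-sqrt(5)/2 - 1/2) + 2*(3/2 + 3*sqrt(5)/2)*conj(-1/2 + sqrt(5)/2) + 5*(3)*conj(0)]
      = (1/10)[(18) + (6) + (6) + (0)] = 30/10 = 3
Dimension check: dim(rho) = sum (mult * dim) = 3*1 + 0*1 + 0*2 + 3*2 = 9 = chi_rho(e) = 9.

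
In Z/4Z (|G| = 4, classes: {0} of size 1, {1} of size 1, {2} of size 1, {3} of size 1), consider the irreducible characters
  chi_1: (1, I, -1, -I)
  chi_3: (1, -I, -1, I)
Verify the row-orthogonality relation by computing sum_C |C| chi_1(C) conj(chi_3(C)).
Sum = 0; so <chi_1, chi_3> = 0 (distinct irreducibles are orthogonal).

Argument: Compute term by term over conjugacy classes (|C| * chi_1(C) * conj(chi_3(C))):
  1*(1)*conj(1) + 1*(I)*conj(-I) + 1*(-1)*conj(-1) + 1*(-I)*conj(I)
  = (1) + (-1) + (1) + (-1)
  = 0.
(Exp terms are combined using exp(i*s)*conj(exp(i*t)) = exp(i*(s-t)), and sums of them are collapsed using the identity that for every m > 1 the m distinct m-th roots of unity sum to 0, e.g. 1 + exp(2*I*pi/3) + exp(-2*I*pi/3) = 0.)
Dividing by |G| = 4 gives 0/4 = 0, matching the row-orthogonality relation <chi_1, chi_3> = [chi_1 = chi_3].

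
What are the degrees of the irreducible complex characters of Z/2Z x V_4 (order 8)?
Dimensions: 1, 1, 1, 1, 1, 1, 1, 1

Solution. There are 8 irreducibles (= number of conjugacy classes). Their dimensions d_i satisfy sum d_i^2 = |G| = 8: 1 + 1 + 1 + 1 + 1 + 1 + 1 + 1 = 8. (For the product with Z/2Z: each of the 2 1-dim characters of Z/2Z tensors with each irrep of V_4, giving 2 copies of each V_4-dimension.)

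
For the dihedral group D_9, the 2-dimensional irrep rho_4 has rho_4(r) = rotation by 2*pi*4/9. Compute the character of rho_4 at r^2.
chi_{rho_4}(r^2) = 2*cos(2*pi*4*2/9) = 2*cos(2*pi/9)

Details: rho_4(r^2) is rotation by angle 2*pi*4*2/9, whose trace is 2*cos(2*pi*4*2/9) = 2*cos(2*pi/9).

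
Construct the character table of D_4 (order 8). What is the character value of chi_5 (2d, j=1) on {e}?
Conjugacy classes: {e} of size 1, {r^2} of size 1, {r^1, r^3} of size 2, {s, sr^2, ...} of size 2, {sr, sr^3, ...} of size 2.
Character table:
  irrep \ class              {e} (size 1)  {r^2} (size 1)  {r^1, r^3} (size 2)  {s, sr^2, ...} (size 2)  {sr, sr^3, ...} (size 2)
  chi_1 (triv)               1             1               1                    1                        1                       
  chi_2 (sign: r->1, s->-1)  1             1               1                    -1                       -1                      
  chi_3 (r->-1, s->1)        1             1               -1                   1                        -1                      
  chi_4 (r->-1, s->-1)       1             1               -1                   -1                       1                       
  chi_5 (2d, j=1)            2             -2              0                    0                        0                       

Spot check: chi_5 (2d, j=1) on {e} = 2.

Working: D_4 has order 2*4 = 8 with 5 conjugacy classes, hence 5 irreducibles. Sum of squared dims 1 + 1 + 1 + 1 + 4 = 8 = |G|. Linear characters come from the abelianisation; the 2-dimensional irreps have character r^k -> 2*cos(2*pi*j*k/4), reflections -> 0.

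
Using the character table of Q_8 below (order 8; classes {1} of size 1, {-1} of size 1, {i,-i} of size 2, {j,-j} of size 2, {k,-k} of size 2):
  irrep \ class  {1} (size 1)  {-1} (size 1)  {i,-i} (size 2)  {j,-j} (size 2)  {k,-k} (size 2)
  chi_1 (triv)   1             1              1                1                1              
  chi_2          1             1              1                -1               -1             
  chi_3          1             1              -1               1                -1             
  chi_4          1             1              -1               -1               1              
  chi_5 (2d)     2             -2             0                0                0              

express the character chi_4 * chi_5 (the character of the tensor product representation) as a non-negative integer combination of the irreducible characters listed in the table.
chi_4 tensor chi_5 = chi_5 (all other irreducibles have multiplicity 0).

The character of a tensor product is the pointwise product (chi_4 * chi_5)(C) = chi_4(C) * chi_5(C):
  {1}: (1)*(2), {-1}: (1)*(-2), {i,-i}: (-1)*(0), {j,-j}: (-1)*(0), {k,-k}: (1)*(0)
so (chi_4 * chi_5) takes values
  {1} -> 2, {-1} -> -2, {i,-i} -> 0, {j,-j} -> 0, {k,-k} -> 0.
Now take the inner product of this character with each irreducible chi from the table, <chi_4*chi_5, chi> = (1/8) sum_C |C| (chi_4*chi_5)(C) conj(chi(C)):
  <chi_4*chi_5, chi_1> = (1/8)[1*(2)*conj(1) + 1*(-2)*conj(1) + 2*(0)*conj(1) + 2*(0)*conj(1) + 2*(0)*conj(1)]
      = (1/8)[(2) + (-2) + (0) + (0) + (0)] = 0/8 = 0
  <chi_4*chi_5, chi_2> = (1/8)[1*(2)*conj(1) + 1*(-2)*conj(1) + 2*(0)*conj(1) + 2*(0)*conj(-1) + 2*(0)*conj(-1)]
      = (1/8)[(2) + (-2) + (0) + (0) + (0)] = 0/8 = 0
  <chi_4*chi_5, chi_3> = (1/8)[1*(2)*conj(1) + 1*(-2)*conj(1) + 2*(0)*conj(-1) + 2*(0)*conj(1) + 2*(0)*conj(-1)]
      = (1/8)[(2) + (-2) + (0) + (0) + (0)] = 0/8 = 0
  <chi_4*chi_5, chi_4> = (1/8)[1*(2)*conj(1) + 1*(-2)*conj(1) + 2*(0)*conj(-1) + 2*(0)*conj(-1) + 2*(0)*conj(1)]
      = (1/8)[(2) + (-2) + (0) + (0) + (0)] = 0/8 = 0
  <chi_4*chi_5, chi_5> = (1/8)[1*(2)*conj(2) + 1*(-2)*conj(-2) + 2*(0)*conj(0) + 2*(0)*conj(0) + 2*(0)*conj(0)]
      = (1/8)[(4) + (4) + (0) + (0) + (0)] = 8/8 = 1
Hence the multiplicities are chi_5: 1. Dimension check: dim(chi_4)*dim(chi_5) = 1*2 = 2 and sum (mult * dim) = 1*2 = 2.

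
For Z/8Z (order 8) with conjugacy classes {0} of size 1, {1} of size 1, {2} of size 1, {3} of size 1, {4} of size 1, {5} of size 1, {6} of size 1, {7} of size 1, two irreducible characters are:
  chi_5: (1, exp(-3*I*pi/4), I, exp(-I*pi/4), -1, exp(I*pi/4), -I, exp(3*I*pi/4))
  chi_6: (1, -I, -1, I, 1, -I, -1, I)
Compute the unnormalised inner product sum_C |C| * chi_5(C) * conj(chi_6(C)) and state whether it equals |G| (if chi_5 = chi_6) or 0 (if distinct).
Sum = 0; so <chi_5, chi_6> = 0 (distinct irreducibles are orthogonal).

Compute term by term over conjugacy classes (|C| * chi_5(C) * conj(chi_6(C))):
  1*(1)*conj(1) + 1*(exp(-3*I*pi/4))*conj(-I) + 1*(I)*conj(-1) + 1*(exp(-I*pi/4))*conj(I) + 1*(-1)*conj(1) + 1*(exp(I*pi/4))*conj(-I) + 1*(-I)*conj(-1) + 1*(exp(3*I*pi/4))*conj(I)
  = (1) + (exp(-I*pi/4)) + (-I) + (-exp(I*pi/4)) + (-1) + (exp(3*I*pi/4)) + (I) + (-exp(-3*I*pi/4))
  = 0.
(Exp terms are combined using exp(i*s)*conj(exp(i*t)) = exp(i*(s-t)), and sums of them are collapsed using the identity that for every m > 1 the m distinct m-th roots of unity sum to 0, e.g. 1 + exp(2*I*pi/3) + exp(-2*I*pi/3) = 0.)
Dividing by |G| = 8 gives 0/8 = 0, matching the row-orthogonality relation <chi_5, chi_6> = [chi_5 = chi_6].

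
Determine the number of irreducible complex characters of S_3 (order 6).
3

Explanation: The number of irreducible complex representations of a finite group equals its number of conjugacy classes. Conjugacy classes in S_3 correspond to cycle types, i.e. partitions of 3; there are p(3) = 3 of them, so S_3 (order 6) has exactly 3 irreducible complex representations.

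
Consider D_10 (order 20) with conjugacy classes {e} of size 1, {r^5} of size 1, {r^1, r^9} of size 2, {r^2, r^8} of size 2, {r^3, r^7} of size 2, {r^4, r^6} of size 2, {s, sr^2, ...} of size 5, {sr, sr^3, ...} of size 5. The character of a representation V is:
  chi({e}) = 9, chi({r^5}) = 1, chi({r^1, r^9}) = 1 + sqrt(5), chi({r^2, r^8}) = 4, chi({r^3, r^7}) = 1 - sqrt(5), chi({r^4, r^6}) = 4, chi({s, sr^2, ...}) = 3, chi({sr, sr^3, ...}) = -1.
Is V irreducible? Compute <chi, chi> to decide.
Not irreducible (reducible): <chi, chi> = 11 > 1.

Reasoning: <chi, chi> = (1/|G|) sum_C |C| * |chi(C)|^2 = (1/20)[1*|9|^2 + 1*|1|^2 + 2*|1 + sqrt(5)|^2 + 2*|4|^2 + 2*|1 - sqrt(5)|^2 + 2*|4|^2 + 5*|3|^2 + 5*|-1|^2]
  = (1/20)[(81) + (1) + (4*sqrt(5) + 12) + (32) + (12 - 4*sqrt(5)) + (32) + (45) + (5)] = 220/20 = 11.
A character is irreducible iff <chi, chi> = 1, so this representation is reducible.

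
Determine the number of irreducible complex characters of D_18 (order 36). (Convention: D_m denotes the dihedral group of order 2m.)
12

Working: The number of irreducible complex representations of a finite group equals its number of conjugacy classes. D_18 has 12 conjugacy classes (n/2 + 3 for n even), so D_18 (order 36) has exactly 12 irreducible complex representations.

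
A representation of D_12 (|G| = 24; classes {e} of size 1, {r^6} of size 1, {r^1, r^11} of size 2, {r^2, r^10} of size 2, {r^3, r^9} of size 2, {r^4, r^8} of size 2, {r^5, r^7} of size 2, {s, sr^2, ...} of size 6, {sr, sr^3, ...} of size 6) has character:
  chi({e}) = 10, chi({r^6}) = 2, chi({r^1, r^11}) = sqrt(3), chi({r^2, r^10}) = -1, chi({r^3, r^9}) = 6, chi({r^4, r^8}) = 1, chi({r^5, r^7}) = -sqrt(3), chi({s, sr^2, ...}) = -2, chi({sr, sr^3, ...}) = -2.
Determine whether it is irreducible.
Not irreducible (reducible): <chi, chi> = 10 > 1.

<chi, chi> = (1/|G|) sum_C |C| * |chi(C)|^2 = (1/24)[1*|10|^2 + 1*|2|^2 + 2*|sqrt(3)|^2 + 2*|-1|^2 + 2*|6|^2 + 2*|1|^2 + 2*|-sqrt(3)|^2 + 6*|-2|^2 + 6*|-2|^2]
  = (1/24)[(100) + (4) + (6) + (2) + (72) + (2) + (6) + (24) + (24)] = 240/24 = 10.
A character is irreducible iff <chi, chi> = 1, so this representation is reducible.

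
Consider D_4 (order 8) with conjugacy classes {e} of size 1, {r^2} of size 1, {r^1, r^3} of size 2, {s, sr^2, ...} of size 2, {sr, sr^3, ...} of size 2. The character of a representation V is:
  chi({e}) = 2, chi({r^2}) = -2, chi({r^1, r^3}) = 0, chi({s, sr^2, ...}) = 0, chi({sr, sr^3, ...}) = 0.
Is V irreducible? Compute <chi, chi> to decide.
Irreducible: <chi, chi> = 1.

Details: <chi, chi> = (1/|G|) sum_C |C| * |chi(C)|^2 = (1/8)[1*|2|^2 + 1*|-2|^2 + 2*|0|^2 + 2*|0|^2 + 2*|0|^2]
  = (1/8)[(4) + (4) + (0) + (0) + (0)] = 8/8 = 1.
A character is irreducible iff <chi, chi> = 1, so this representation is irreducible.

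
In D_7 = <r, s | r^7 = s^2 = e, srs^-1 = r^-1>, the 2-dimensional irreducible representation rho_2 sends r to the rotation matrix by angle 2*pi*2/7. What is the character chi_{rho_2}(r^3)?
chi_{rho_2}(r^3) = 2*cos(2*pi*2*3/7) = 2*cos(2*pi/7)

Derivation: rho_2(r^3) is rotation by angle 2*pi*2*3/7, whose trace is 2*cos(2*pi*2*3/7) = 2*cos(2*pi/7).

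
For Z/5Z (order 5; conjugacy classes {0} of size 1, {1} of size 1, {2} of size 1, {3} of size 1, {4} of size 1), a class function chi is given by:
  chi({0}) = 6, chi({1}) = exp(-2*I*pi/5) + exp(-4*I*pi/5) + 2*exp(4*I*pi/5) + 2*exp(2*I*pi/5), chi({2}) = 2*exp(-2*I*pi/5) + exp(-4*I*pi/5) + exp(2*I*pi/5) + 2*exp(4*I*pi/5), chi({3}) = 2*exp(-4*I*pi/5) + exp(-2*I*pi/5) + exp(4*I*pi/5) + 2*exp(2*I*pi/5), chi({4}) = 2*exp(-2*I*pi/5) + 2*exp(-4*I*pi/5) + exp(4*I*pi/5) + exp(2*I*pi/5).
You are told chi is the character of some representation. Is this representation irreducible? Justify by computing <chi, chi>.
Not irreducible (reducible): <chi, chi> = 10 > 1.

<chi, chi> = (1/|G|) sum_C |C| * |chi(C)|^2 = (1/5)[1*|6|^2 + 1*|exp(-2*I*pi/5) + exp(-4*I*pi/5) + 2*exp(4*I*pi/5) + 2*exp(2*I*pi/5)|^2 + 1*|2*exp(-2*I*pi/5) + exp(-4*I*pi/5) + exp(2*I*pi/5) + 2*exp(4*I*pi/5)|^2 + 1*|2*exp(-4*I*pi/5) + exp(-2*I*pi/5) + exp(4*I*pi/5) + 2*exp(2*I*pi/5)|^2 + 1*|2*exp(-2*I*pi/5) + 2*exp(-4*I*pi/5) + exp(4*I*pi/5) + exp(2*I*pi/5)|^2]
  = (1/5)[(36) + (10 + 7*exp(-2*I*pi/5) + 6*exp(-4*I*pi/5) + 6*exp(4*I*pi/5) + 7*exp(2*I*pi/5)) + (10 + 6*exp(-2*I*pi/5) + 7*exp(-4*I*pi/5) + 7*exp(4*I*pi/5) + 6*exp(2*I*pi/5)) + (10 + 6*exp(-2*I*pi/5) + 7*exp(-4*I*pi/5) + 7*exp(4*I*pi/5) + 6*exp(2*I*pi/5)) + (10 + 7*exp(-2*I*pi/5) + 6*exp(-4*I*pi/5) + 6*exp(4*I*pi/5) + 7*exp(2*I*pi/5))] = 50/5 = 10.
(Exp terms are combined using exp(i*s)*conj(exp(i*t)) = exp(i*(s-t)), and sums of them are collapsed using the identity that for every m > 1 the m distinct m-th roots of unity sum to 0, e.g. 1 + exp(2*I*pi/3) + exp(-2*I*pi/3) = 0.)
A character is irreducible iff <chi, chi> = 1, so this representation is reducible.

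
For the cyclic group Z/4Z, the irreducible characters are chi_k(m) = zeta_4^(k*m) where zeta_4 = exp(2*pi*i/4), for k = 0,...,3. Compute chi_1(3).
chi_1(3) = zeta_4^3 = -I

Explanation: chi_1(3) = zeta_4^(1*3) = zeta_4^3. Since zeta_4^4 = 1, this equals zeta_4^3 = exp(2*pi*i*3/4) = -I.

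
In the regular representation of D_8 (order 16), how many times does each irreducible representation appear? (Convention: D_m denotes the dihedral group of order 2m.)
Each irreducible V_i of dimension d_i appears with multiplicity d_i, i.e. rho_reg = (direct sum over all irreducibles V_i) d_i V_i. The irreducible dimensions for D_8 are 1, 1, 1, 1, 2, 2, 2: 4 irreducibles of dimension 1, each with multiplicity 1; 3 irreducibles of dimension 2, each with multiplicity 2. Total dimension 4*1*1 + 3*2*2 = 16 = |G|.

Why: General theorem: in the regular representation of a finite group G, each irreducible appears with multiplicity equal to its dimension. Check: dim(rho_reg) = sum d_i^2 = 1 + 1 + 1 + 1 + 4 + 4 + 4 = 16 = |G|.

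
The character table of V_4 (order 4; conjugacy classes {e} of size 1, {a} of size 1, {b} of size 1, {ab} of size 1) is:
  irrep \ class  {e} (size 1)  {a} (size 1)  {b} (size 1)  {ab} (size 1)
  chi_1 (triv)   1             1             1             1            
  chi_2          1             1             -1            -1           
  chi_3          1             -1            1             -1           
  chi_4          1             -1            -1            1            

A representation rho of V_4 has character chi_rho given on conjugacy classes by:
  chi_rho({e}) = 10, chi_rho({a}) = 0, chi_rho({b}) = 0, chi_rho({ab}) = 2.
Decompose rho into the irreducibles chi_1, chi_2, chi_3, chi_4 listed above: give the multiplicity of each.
Multiplicities: chi_1: 3, chi_2: 2, chi_3: 2, chi_4: 3.

Details: Use <chi_rho, chi> = (1/|G|) sum_C |C| * chi_rho(C) * conj(chi(C)) with |G| = 4 for each irreducible chi in the table:
  <chi_rho, chi_1> = (1/4)[1*(10)*conj(1) + 1*(0)*conj(1) + 1*(0)*conj(1) + 1*(2)*conj(1)]
      = (1/4)[(10) + (0) + (0) + (2)] = 12/4 = 3
  <chi_rho, chi_2> = (1/4)[1*(10)*conj(1) + 1*(0)*conj(1) + 1*(0)*conj(-1) + 1*(2)*conj(-1)]
      = (1/4)[(10) + (0) + (0) + (-2)] = 8/4 = 2
  <chi_rho, chi_3> = (1/4)[1*(10)*conj(1) + 1*(0)*conj(-1) + 1*(0)*conj(1) + 1*(2)*conj(-1)]
      = (1/4)[(10) + (0) + (0) + (-2)] = 8/4 = 2
  <chi_rho, chi_4> = (1/4)[1*(10)*conj(1) + 1*(0)*conj(-1) + 1*(0)*conj(-1) + 1*(2)*conj(1)]
      = (1/4)[(10) + (0) + (0) + (2)] = 12/4 = 3
Dimension check: dim(rho) = sum (mult * dim) = 3*1 + 2*1 + 2*1 + 3*1 = 10 = chi_rho(e) = 10.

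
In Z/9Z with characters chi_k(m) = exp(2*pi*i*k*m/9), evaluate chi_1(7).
chi_1(7) = zeta_9^7 = exp(-4*I*pi/9)

Reasoning: chi_1(7) = zeta_9^(1*7) = zeta_9^7. Since zeta_9^9 = 1, this equals zeta_9^7 = exp(2*pi*i*7/9) = exp(-4*I*pi/9).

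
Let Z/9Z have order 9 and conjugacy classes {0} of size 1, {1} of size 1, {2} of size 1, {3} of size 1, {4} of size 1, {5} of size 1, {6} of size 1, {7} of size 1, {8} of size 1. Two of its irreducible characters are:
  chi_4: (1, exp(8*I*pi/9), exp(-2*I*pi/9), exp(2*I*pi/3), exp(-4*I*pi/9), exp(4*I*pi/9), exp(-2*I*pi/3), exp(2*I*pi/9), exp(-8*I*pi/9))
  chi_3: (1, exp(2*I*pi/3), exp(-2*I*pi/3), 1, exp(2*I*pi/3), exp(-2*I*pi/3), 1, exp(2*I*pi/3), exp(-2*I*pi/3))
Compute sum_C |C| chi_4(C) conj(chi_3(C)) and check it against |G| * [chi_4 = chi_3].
Sum = 0; so <chi_4, chi_3> = 0 (distinct irreducibles are orthogonal).

Why: Compute term by term over conjugacy classes (|C| * chi_4(C) * conj(chi_3(C))):
  1*(1)*conj(1) + 1*(exp(8*I*pi/9))*conj(exp(2*I*pi/3)) + 1*(exp(-2*I*pi/9))*conj(exp(-2*I*pi/3)) + 1*(exp(2*I*pi/3))*conj(1) + 1*(exp(-4*I*pi/9))*conj(exp(2*I*pi/3)) + 1*(exp(4*I*pi/9))*conj(exp(-2*I*pi/3)) + 1*(exp(-2*I*pi/3))*conj(1) + 1*(exp(2*I*pi/9))*conj(exp(2*I*pi/3)) + 1*(exp(-8*I*pi/9))*conj(exp(-2*I*pi/3))
  = (1) + (exp(2*I*pi/9)) + (exp(4*I*pi/9)) + (exp(2*I*pi/3)) + (exp(8*I*pi/9)) + (exp(-8*I*pi/9)) + (exp(-2*I*pi/3)) + (exp(-4*I*pi/9)) + (exp(-2*I*pi/9))
  = 0.
(Exp terms are combined using exp(i*s)*conj(exp(i*t)) = exp(i*(s-t)), and sums of them are collapsed using the identity that for every m > 1 the m distinct m-th roots of unity sum to 0, e.g. 1 + exp(2*I*pi/3) + exp(-2*I*pi/3) = 0.)
Dividing by |G| = 9 gives 0/9 = 0, matching the row-orthogonality relation <chi_4, chi_3> = [chi_4 = chi_3].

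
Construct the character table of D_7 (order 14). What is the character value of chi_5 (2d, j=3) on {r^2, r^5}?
Conjugacy classes: {e} of size 1, {r^1, r^6} of size 2, {r^2, r^5} of size 2, {r^3, r^4} of size 2, {s, sr, ..., sr^6} of size 7.
Character table:
  irrep \ class              {e} (size 1)  {r^1, r^6} (size 2)  {r^2, r^5} (size 2)  {r^3, r^4} (size 2)  {s, sr, ..., sr^6} (size 7)
  chi_1 (triv)               1             1                    1                    1                    1                          
  chi_2 (sign: r->1, s->-1)  1             1                    1                    1                    -1                         
  chi_3 (2d, j=1)            2             2*cos(2*pi/7)        -2*cos(3*pi/7)       -2*cos(pi/7)         0                          
  chi_4 (2d, j=2)            2             -2*cos(3*pi/7)       -2*cos(pi/7)         2*cos(2*pi/7)        0                          
  chi_5 (2d, j=3)            2             -2*cos(pi/7)         2*cos(2*pi/7)        -2*cos(3*pi/7)       0                          

Spot check: chi_5 (2d, j=3) on {r^2, r^5} = 2*cos(2*pi/7).

Argument: D_7 has order 2*7 = 14 with 5 conjugacy classes, hence 5 irreducibles. Sum of squared dims 1 + 1 + 4 + 4 + 4 = 14 = |G|. Linear characters come from the abelianisation; the 2-dimensional irreps have character r^k -> 2*cos(2*pi*j*k/7), reflections -> 0.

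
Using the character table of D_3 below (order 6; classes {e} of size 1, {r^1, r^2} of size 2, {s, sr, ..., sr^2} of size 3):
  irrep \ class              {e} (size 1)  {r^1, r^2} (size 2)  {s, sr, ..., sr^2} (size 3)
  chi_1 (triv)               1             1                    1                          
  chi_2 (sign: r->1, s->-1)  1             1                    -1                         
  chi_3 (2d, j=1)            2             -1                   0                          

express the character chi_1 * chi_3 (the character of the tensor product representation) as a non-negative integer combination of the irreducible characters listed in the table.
chi_1 tensor chi_3 = chi_3 (all other irreducibles have multiplicity 0).

The character of a tensor product is the pointwise product (chi_1 * chi_3)(C) = chi_1(C) * chi_3(C):
  {e}: (1)*(2), {r^1, r^2}: (1)*(-1), {s, sr, ..., sr^2}: (1)*(0)
so (chi_1 * chi_3) takes values
  {e} -> 2, {r^1, r^2} -> -1, {s, sr, ..., sr^2} -> 0.
Now take the inner product of this character with each irreducible chi from the table, <chi_1*chi_3, chi> = (1/6) sum_C |C| (chi_1*chi_3)(C) conj(chi(C)):
  <chi_1*chi_3, chi_1> = (1/6)[1*(2)*conj(1) + 2*(-1)*conj(1) + 3*(0)*conj(1)]
      = (1/6)[(2) + (-2) + (0)] = 0/6 = 0
  <chi_1*chi_3, chi_2> = (1/6)[1*(2)*conj(1) + 2*(-1)*conj(1) + 3*(0)*conj(-1)]
      = (1/6)[(2) + (-2) + (0)] = 0/6 = 0
  <chi_1*chi_3, chi_3> = (1/6)[1*(2)*conj(2) + 2*(-1)*conj(-1) + 3*(0)*conj(0)]
      = (1/6)[(4) + (2) + (0)] = 6/6 = 1
Hence the multiplicities are chi_3: 1. Dimension check: dim(chi_1)*dim(chi_3) = 1*2 = 2 and sum (mult * dim) = 1*2 = 2.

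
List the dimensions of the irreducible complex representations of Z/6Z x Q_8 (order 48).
Dimensions: 1, 1, 1, 1, 1, 1, 1, 1, 1, 1, 1, 1, 1, 1, 1, 1, 1, 1, 1, 1, 1, 1, 1, 1, 2, 2, 2, 2, 2, 2

Why: There are 30 irreducibles (= number of conjugacy classes). Their dimensions d_i satisfy sum d_i^2 = |G| = 48: 1 + 1 + 1 + 1 + 1 + 1 + 1 + 1 + 1 + 1 + 1 + 1 + 1 + 1 + 1 + 1 + 1 + 1 + 1 + 1 + 1 + 1 + 1 + 1 + 4 + 4 + 4 + 4 + 4 + 4 = 48. (For the product with Z/6Z: each of the 6 1-dim characters of Z/6Z tensors with each irrep of Q_8, giving 6 copies of each Q_8-dimension.)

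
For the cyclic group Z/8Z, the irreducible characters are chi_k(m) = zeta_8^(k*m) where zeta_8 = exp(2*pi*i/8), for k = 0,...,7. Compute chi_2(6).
chi_2(6) = zeta_8^12 = -1

Explanation: chi_2(6) = zeta_8^(2*6) = zeta_8^12. Since zeta_8^8 = 1, this equals zeta_8^4 = exp(2*pi*i*4/8) = -1.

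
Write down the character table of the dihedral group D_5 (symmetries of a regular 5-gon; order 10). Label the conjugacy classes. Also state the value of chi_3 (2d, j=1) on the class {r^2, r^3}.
Conjugacy classes: {e} of size 1, {r^1, r^4} of size 2, {r^2, r^3} of size 2, {s, sr, ..., sr^4} of size 5.
Character table:
  irrep \ class              {e} (size 1)  {r^1, r^4} (size 2)  {r^2, r^3} (size 2)  {s, sr, ..., sr^4} (size 5)
  chi_1 (triv)               1             1                    1                    1                          
  chi_2 (sign: r->1, s->-1)  1             1                    1                    -1                         
  chi_3 (2d, j=1)            2             -1/2 + sqrt(5)/2     -sqrt(5)/2 - 1/2     0                          
  chi_4 (2d, j=2)            2             -sqrt(5)/2 - 1/2     -1/2 + sqrt(5)/2     0                          

Spot check: chi_3 (2d, j=1) on {r^2, r^3} = -sqrt(5)/2 - 1/2.

Derivation: D_5 has order 2*5 = 10 with 4 conjugacy classes, hence 4 irreducibles. Sum of squared dims 1 + 1 + 4 + 4 = 10 = |G|. Linear characters come from the abelianisation; the 2-dimensional irreps have character r^k -> 2*cos(2*pi*j*k/5), reflections -> 0.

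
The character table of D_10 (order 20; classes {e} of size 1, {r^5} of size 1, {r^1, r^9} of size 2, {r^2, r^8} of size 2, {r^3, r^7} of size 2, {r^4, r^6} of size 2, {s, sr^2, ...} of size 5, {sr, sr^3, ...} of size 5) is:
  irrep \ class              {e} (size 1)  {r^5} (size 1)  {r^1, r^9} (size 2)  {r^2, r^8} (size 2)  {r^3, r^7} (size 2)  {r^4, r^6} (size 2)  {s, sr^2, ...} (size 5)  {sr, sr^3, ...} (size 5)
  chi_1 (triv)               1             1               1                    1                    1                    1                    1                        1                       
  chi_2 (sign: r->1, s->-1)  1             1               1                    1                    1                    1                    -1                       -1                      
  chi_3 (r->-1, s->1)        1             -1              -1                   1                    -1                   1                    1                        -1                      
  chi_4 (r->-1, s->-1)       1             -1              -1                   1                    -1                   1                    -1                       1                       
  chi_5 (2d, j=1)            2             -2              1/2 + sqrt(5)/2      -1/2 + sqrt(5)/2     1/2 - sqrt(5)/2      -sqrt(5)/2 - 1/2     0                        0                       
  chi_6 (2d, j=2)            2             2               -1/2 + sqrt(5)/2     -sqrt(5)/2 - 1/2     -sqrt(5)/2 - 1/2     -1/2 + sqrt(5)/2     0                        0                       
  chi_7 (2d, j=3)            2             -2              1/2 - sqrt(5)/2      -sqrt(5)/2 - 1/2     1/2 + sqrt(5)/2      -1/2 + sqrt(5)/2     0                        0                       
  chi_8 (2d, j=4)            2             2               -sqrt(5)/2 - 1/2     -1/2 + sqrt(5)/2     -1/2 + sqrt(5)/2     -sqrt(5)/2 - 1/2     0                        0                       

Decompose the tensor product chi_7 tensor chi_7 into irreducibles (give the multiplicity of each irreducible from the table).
chi_7 tensor chi_7 = chi_1 + chi_2 + chi_8 (all other irreducibles have multiplicity 0).

Reasoning: The character of a tensor product is the pointwise product (chi_7 * chi_7)(C) = chi_7(C) * chi_7(C):
  {e}: (2)*(2), {r^5}: (-2)*(-2), {r^1, r^9}: (1/2 - sqrt(5)/2)*(1/2 - sqrt(5)/2), {r^2, r^8}: (-sqrt(5)/2 - 1/2)*(-sqrt(5)/2 - 1/2), {r^3, r^7}: (1/2 + sqrt(5)/2)*(1/2 + sqrt(5)/2), {r^4, r^6}: (-1/2 + sqrt(5)/2)*(-1/2 + sqrt(5)/2), {s, sr^2, ...}: (0)*(0), {sr, sr^3, ...}: (0)*(0)
so (chi_7 * chi_7) takes values
  {e} -> 4, {r^5} -> 4, {r^1, r^9} -> 3/2 - sqrt(5)/2, {r^2, r^8} -> sqrt(5)/2 + 3/2, {r^3, r^7} -> sqrt(5)/2 + 3/2, {r^4, r^6} -> 3/2 - sqrt(5)/2, {s, sr^2, ...} -> 0, {sr, sr^3, ...} -> 0.
Now take the inner product of this character with each irreducible chi from the table, <chi_7*chi_7, chi> = (1/20) sum_C |C| (chi_7*chi_7)(C) conj(chi(C)):
  <chi_7*chi_7, chi_1> = (1/20)[1*(4)*conj(1) + 1*(4)*conj(1) + 2*(3/2 - sqrt(5)/2)*conj(1) + 2*(sqrt(5)/2 + 3/2)*conj(1) + 2*(sqrt(5)/2 + 3/2)*conj(1) + 2*(3/2 - sqrt(5)/2)*conj(1) + 5*(0)*conj(1) + 5*(0)*conj(1)]
      = (1/20)[(4) + (4) + (3 - sqrt(5)) + (sqrt(5) + 3) + (sqrt(5) + 3) + (3 - sqrt(5)) + (0) + (0)] = 20/20 = 1
  <chi_7*chi_7, chi_2> = (1/20)[1*(4)*conj(1) + 1*(4)*conj(1) + 2*(3/2 - sqrt(5)/2)*conj(1) + 2*(sqrt(5)/2 + 3/2)*conj(1) + 2*(sqrt(5)/2 + 3/2)*conj(1) + 2*(3/2 - sqrt(5)/2)*conj(1) + 5*(0)*conj(-1) + 5*(0)*conj(-1)]
      = (1/20)[(4) + (4) + (3 - sqrt(5)) + (sqrt(5) + 3) + (sqrt(5) + 3) + (3 - sqrt(5)) + (0) + (0)] = 20/20 = 1
  <chi_7*chi_7, chi_3> = (1/20)[1*(4)*conj(1) + 1*(4)*conj(-1) + 2*(3/2 - sqrt(5)/2)*conj(-1) + 2*(sqrt(5)/2 + 3/2)*conj(1) + 2*(sqrt(5)/2 + 3/2)*conj(-1) + 2*(3/2 - sqrt(5)/2)*conj(1) + 5*(0)*conj(1) + 5*(0)*conj(-1)]
      = (1/20)[(4) + (-4) + (-3 + sqrt(5)) + (sqrt(5) + 3) + (-3 - sqrt(5)) + (3 - sqrt(5)) + (0) + (0)] = 0/20 = 0
  <chi_7*chi_7, chi_4> = (1/20)[1*(4)*conj(1) + 1*(4)*conj(-1) + 2*(3/2 - sqrt(5)/2)*conj(-1) + 2*(sqrt(5)/2 + 3/2)*conj(1) + 2*(sqrt(5)/2 + 3/2)*conj(-1) + 2*(3/2 - sqrt(5)/2)*conj(1) + 5*(0)*conj(-1) + 5*(0)*conj(1)]
      = (1/20)[(4) + (-4) + (-3 + sqrt(5)) + (sqrt(5) + 3) + (-3 - sqrt(5)) + (3 - sqrt(5)) + (0) + (0)] = 0/20 = 0
  <chi_7*chi_7, chi_5> = (1/20)[1*(4)*conj(2) + 1*(4)*conj(-2) + 2*(3/2 - sqrt(5)/2)*conj(1/2 + sqrt(5)/2) + 2*(sqrt(5)/2 + 3/2)*conj(-1/2 + sqrt(5)/2) + 2*(sqrt(5)/2 + 3/2)*conj(1/2 - sqrt(5)/2) + 2*(3/2 - sqrt(5)/2)*conj(-sqrt(5)/2 - 1/2) + 5*(0)*conj(0) + 5*(0)*conj(0)]
      = (1/20)[(8) + (-8) + (-1 + sqrt(5)) + (1 + sqrt(5)) + (-sqrt(5) - 1) + (1 - sqrt(5)) + (0) + (0)] = 0/20 = 0
  <chi_7*chi_7, chi_6> = (1/20)[1*(4)*conj(2) + 1*(4)*conj(2) + 2*(3/2 - sqrt(5)/2)*conj(-1/2 + sqrt(5)/2) + 2*(sqrt(5)/2 + 3/2)*conj(-sqrt(5)/2 - 1/2) + 2*(sqrt(5)/2 + 3/2)*conj(-sqrt(5)/2 - 1/2) + 2*(3/2 - sqrt(5)/2)*conj(-1/2 + sqrt(5)/2) + 5*(0)*conj(0) + 5*(0)*conj(0)]
      = (1/20)[(8) + (8) + (-4 + 2*sqrt(5)) + (-2*sqrt(5) - 4) + (-2*sqrt(5) - 4) + (-4 + 2*sqrt(5)) + (0) + (0)] = 0/20 = 0
  <chi_7*chi_7, chi_7> = (1/20)[1*(4)*conj(2) + 1*(4)*conj(-2) + 2*(3/2 - sqrt(5)/2)*conj(1/2 - sqrt(5)/2) + 2*(sqrt(5)/2 + 3/2)*conj(-sqrt(5)/2 - 1/2) + 2*(sqrt(5)/2 + 3/2)*conj(1/2 + sqrt(5)/2) + 2*(3/2 - sqrt(5)/2)*conj(-1/2 + sqrt(5)/2) + 5*(0)*conj(0) + 5*(0)*conj(0)]
      = (1/20)[(8) + (-8) + (4 - 2*sqrt(5)) + (-2*sqrt(5) - 4) + (4 + 2*sqrt(5)) + (-4 + 2*sqrt(5)) + (0) + (0)] = 0/20 = 0
  <chi_7*chi_7, chi_8> = (1/20)[1*(4)*conj(2) + 1*(4)*conj(2) + 2*(3/2 - sqrt(5)/2)*conj(-sqrt(5)/2 - 1/2) + 2*(sqrt(5)/2 + 3/2)*conj(-1/2 + sqrt(5)/2) + 2*(sqrt(5)/2 + 3/2)*conj(-1/2 + sqrt(5)/2) + 2*(3/2 - sqrt(5)/2)*conj(-sqrt(5)/2 - 1/2) + 5*(0)*conj(0) + 5*(0)*conj(0)]
      = (1/20)[(8) + (8) + (1 - sqrt(5)) + (1 + sqrt(5)) + (1 + sqrt(5)) + (1 - sqrt(5)) + (0) + (0)] = 20/20 = 1
Hence the multiplicities are chi_1: 1, chi_2: 1, chi_8: 1. Dimension check: dim(chi_7)*dim(chi_7) = 2*2 = 4 and sum (mult * dim) = 1*1 + 1*1 + 1*2 = 4.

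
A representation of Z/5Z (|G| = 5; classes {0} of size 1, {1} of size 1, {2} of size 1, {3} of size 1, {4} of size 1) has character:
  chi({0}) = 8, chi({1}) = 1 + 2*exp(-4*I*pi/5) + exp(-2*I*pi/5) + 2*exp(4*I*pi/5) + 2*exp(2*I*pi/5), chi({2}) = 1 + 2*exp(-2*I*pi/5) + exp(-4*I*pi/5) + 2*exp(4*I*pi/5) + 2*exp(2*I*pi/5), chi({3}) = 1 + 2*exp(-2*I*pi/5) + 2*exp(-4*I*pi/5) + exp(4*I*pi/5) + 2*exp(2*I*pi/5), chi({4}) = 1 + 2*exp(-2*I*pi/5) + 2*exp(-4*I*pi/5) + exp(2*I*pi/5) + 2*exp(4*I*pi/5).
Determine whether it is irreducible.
Not irreducible (reducible): <chi, chi> = 14 > 1.

Derivation: <chi, chi> = (1/|G|) sum_C |C| * |chi(C)|^2 = (1/5)[1*|8|^2 + 1*|1 + 2*exp(-4*I*pi/5) + exp(-2*I*pi/5) + 2*exp(4*I*pi/5) + 2*exp(2*I*pi/5)|^2 + 1*|1 + 2*exp(-2*I*pi/5) + exp(-4*I*pi/5) + 2*exp(4*I*pi/5) + 2*exp(2*I*pi/5)|^2 + 1*|1 + 2*exp(-2*I*pi/5) + 2*exp(-4*I*pi/5) + exp(4*I*pi/5) + 2*exp(2*I*pi/5)|^2 + 1*|1 + 2*exp(-2*I*pi/5) + 2*exp(-4*I*pi/5) + exp(2*I*pi/5) + 2*exp(4*I*pi/5)|^2]
  = (1/5)[(64) + (14 + 13*exp(-2*I*pi/5) + 12*exp(-4*I*pi/5) + 12*exp(4*I*pi/5) + 13*exp(2*I*pi/5)) + (14 + 12*exp(-2*I*pi/5) + 13*exp(-4*I*pi/5) + 13*exp(4*I*pi/5) + 12*exp(2*I*pi/5)) + (14 + 12*exp(-2*I*pi/5) + 13*exp(-4*I*pi/5) + 13*exp(4*I*pi/5) + 12*exp(2*I*pi/5)) + (14 + 13*exp(-2*I*pi/5) + 12*exp(-4*I*pi/5) + 12*exp(4*I*pi/5) + 13*exp(2*I*pi/5))] = 70/5 = 14.
(Exp terms are combined using exp(i*s)*conj(exp(i*t)) = exp(i*(s-t)), and sums of them are collapsed using the identity that for every m > 1 the m distinct m-th roots of unity sum to 0, e.g. 1 + exp(2*I*pi/3) + exp(-2*I*pi/3) = 0.)
A character is irreducible iff <chi, chi> = 1, so this representation is reducible.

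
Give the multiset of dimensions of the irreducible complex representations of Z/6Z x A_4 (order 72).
Dimensions: 1, 1, 1, 1, 1, 1, 1, 1, 1, 1, 1, 1, 1, 1, 1, 1, 1, 1, 3, 3, 3, 3, 3, 3

Why: There are 24 irreducibles (= number of conjugacy classes). Their dimensions d_i satisfy sum d_i^2 = |G| = 72: 1 + 1 + 1 + 1 + 1 + 1 + 1 + 1 + 1 + 1 + 1 + 1 + 1 + 1 + 1 + 1 + 1 + 1 + 9 + 9 + 9 + 9 + 9 + 9 = 72. (For the product with Z/6Z: each of the 6 1-dim characters of Z/6Z tensors with each irrep of A_4, giving 6 copies of each A_4-dimension.)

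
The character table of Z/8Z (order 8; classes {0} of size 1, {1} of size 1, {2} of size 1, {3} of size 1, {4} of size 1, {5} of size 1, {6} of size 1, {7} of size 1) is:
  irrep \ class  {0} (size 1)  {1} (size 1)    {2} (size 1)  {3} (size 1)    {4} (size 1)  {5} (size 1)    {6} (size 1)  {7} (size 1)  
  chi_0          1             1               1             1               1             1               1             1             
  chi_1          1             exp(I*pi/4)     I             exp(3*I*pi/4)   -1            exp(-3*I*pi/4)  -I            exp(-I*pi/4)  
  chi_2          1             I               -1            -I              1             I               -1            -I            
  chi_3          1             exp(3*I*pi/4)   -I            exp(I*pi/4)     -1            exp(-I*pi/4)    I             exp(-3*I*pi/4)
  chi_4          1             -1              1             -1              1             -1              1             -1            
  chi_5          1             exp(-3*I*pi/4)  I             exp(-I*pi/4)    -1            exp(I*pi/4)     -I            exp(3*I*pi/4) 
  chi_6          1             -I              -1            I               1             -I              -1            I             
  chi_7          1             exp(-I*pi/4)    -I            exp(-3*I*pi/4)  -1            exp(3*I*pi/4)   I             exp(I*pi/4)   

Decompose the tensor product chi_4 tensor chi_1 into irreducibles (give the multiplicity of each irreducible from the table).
chi_4 tensor chi_1 = chi_5 (all other irreducibles have multiplicity 0).

Reasoning: The character of a tensor product is the pointwise product (chi_4 * chi_1)(C) = chi_4(C) * chi_1(C):
  {0}: (1)*(1), {1}: (-1)*(exp(I*pi/4)), {2}: (1)*(I), {3}: (-1)*(exp(3*I*pi/4)), {4}: (1)*(-1), {5}: (-1)*(exp(-3*I*pi/4)), {6}: (1)*(-I), {7}: (-1)*(exp(-I*pi/4))
so (chi_4 * chi_1) takes values
  {0} -> 1, {1} -> -exp(I*pi/4), {2} -> I, {3} -> -exp(3*I*pi/4), {4} -> -1, {5} -> -exp(-3*I*pi/4), {6} -> -I, {7} -> -exp(-I*pi/4).
Now take the inner product of this character with each irreducible chi from the table, <chi_4*chi_1, chi> = (1/8) sum_C |C| (chi_4*chi_1)(C) conj(chi(C)):
  <chi_4*chi_1, chi_0> = (1/8)[1*(1)*conj(1) + 1*(-exp(I*pi/4))*conj(1) + 1*(I)*conj(1) + 1*(-exp(3*I*pi/4))*conj(1) + 1*(-1)*conj(1) + 1*(-exp(-3*I*pi/4))*conj(1) + 1*(-I)*conj(1) + 1*(-exp(-I*pi/4))*conj(1)]
      = (1/8)[(1) + (-exp(I*pi/4)) + (I) + (-exp(3*I*pi/4)) + (-1) + (-exp(-3*I*pi/4)) + (-I) + (-exp(-I*pi/4))] = 0/8 = 0
  <chi_4*chi_1, chi_1> = (1/8)[1*(1)*conj(1) + 1*(-exp(I*pi/4))*conj(exp(I*pi/4)) + 1*(I)*conj(I) + 1*(-exp(3*I*pi/4))*conj(exp(3*I*pi/4)) + 1*(-1)*conj(-1) + 1*(-exp(-3*I*pi/4))*conj(exp(-3*I*pi/4)) + 1*(-I)*conj(-I) + 1*(-exp(-I*pi/4))*conj(exp(-I*pi/4))]
      = (1/8)[(1) + (-1) + (1) + (-1) + (1) + (-1) + (1) + (-1)] = 0/8 = 0
  <chi_4*chi_1, chi_2> = (1/8)[1*(1)*conj(1) + 1*(-exp(I*pi/4))*conj(I) + 1*(I)*conj(-1) + 1*(-exp(3*I*pi/4))*conj(-I) + 1*(-1)*conj(1) + 1*(-exp(-3*I*pi/4))*conj(I) + 1*(-I)*conj(-1) + 1*(-exp(-I*pi/4))*conj(-I)]
      = (1/8)[(1) + (exp(3*I*pi/4)) + (-I) + (-exp(-3*I*pi/4)) + (-1) + (exp(-I*pi/4)) + (I) + (-exp(I*pi/4))] = 0/8 = 0
  <chi_4*chi_1, chi_3> = (1/8)[1*(1)*conj(1) + 1*(-exp(I*pi/4))*conj(exp(3*I*pi/4)) + 1*(I)*conj(-I) + 1*(-exp(3*I*pi/4))*conj(exp(I*pi/4)) + 1*(-1)*conj(-1) + 1*(-exp(-3*I*pi/4))*conj(exp(-I*pi/4)) + 1*(-I)*conj(I) + 1*(-exp(-I*pi/4))*conj(exp(-3*I*pi/4))]
      = (1/8)[(1) + (I) + (-1) + (-I) + (1) + (I) + (-1) + (-I)] = 0/8 = 0
  <chi_4*chi_1, chi_4> = (1/8)[1*(1)*conj(1) + 1*(-exp(I*pi/4))*conj(-1) + 1*(I)*conj(1) + 1*(-exp(3*I*pi/4))*conj(-1) + 1*(-1)*conj(1) + 1*(-exp(-3*I*pi/4))*conj(-1) + 1*(-I)*conj(1) + 1*(-exp(-I*pi/4))*conj(-1)]
      = (1/8)[(1) + (exp(I*pi/4)) + (I) + (exp(3*I*pi/4)) + (-1) + (exp(-3*I*pi/4)) + (-I) + (exp(-I*pi/4))] = 0/8 = 0
  <chi_4*chi_1, chi_5> = (1/8)[1*(1)*conj(1) + 1*(-exp(I*pi/4))*conj(exp(-3*I*pi/4)) + 1*(I)*conj(I) + 1*(-exp(3*I*pi/4))*conj(exp(-I*pi/4)) + 1*(-1)*conj(-1) + 1*(-exp(-3*I*pi/4))*conj(exp(I*pi/4)) + 1*(-I)*conj(-I) + 1*(-exp(-I*pi/4))*conj(exp(3*I*pi/4))]
      = (1/8)[(1) + (1) + (1) + (1) + (1) + (1) + (1) + (1)] = 8/8 = 1
  <chi_4*chi_1, chi_6> = (1/8)[1*(1)*conj(1) + 1*(-exp(I*pi/4))*conj(-I) + 1*(I)*conj(-1) + 1*(-exp(3*I*pi/4))*conj(I) + 1*(-1)*conj(1) + 1*(-exp(-3*I*pi/4))*conj(-I) + 1*(-I)*conj(-1) + 1*(-exp(-I*pi/4))*conj(I)]
      = (1/8)[(1) + (-exp(3*I*pi/4)) + (-I) + (exp(-3*I*pi/4)) + (-1) + (-exp(-I*pi/4)) + (I) + (exp(I*pi/4))] = 0/8 = 0
  <chi_4*chi_1, chi_7> = (1/8)[1*(1)*conj(1) + 1*(-exp(I*pi/4))*conj(exp(-I*pi/4)) + 1*(I)*conj(-I) + 1*(-exp(3*I*pi/4))*conj(exp(-3*I*pi/4)) + 1*(-1)*conj(-1) + 1*(-exp(-3*I*pi/4))*conj(exp(3*I*pi/4)) + 1*(-I)*conj(I) + 1*(-exp(-I*pi/4))*conj(exp(I*pi/4))]
      = (1/8)[(1) + (-I) + (-1) + (I) + (1) + (-I) + (-1) + (I)] = 0/8 = 0
(Exp terms are combined using exp(i*s)*conj(exp(i*t)) = exp(i*(s-t)), and sums of them are collapsed using the identity that for every m > 1 the m distinct m-th roots of unity sum to 0, e.g. 1 + exp(2*I*pi/3) + exp(-2*I*pi/3) = 0.)
Hence the multiplicities are chi_5: 1. Dimension check: dim(chi_4)*dim(chi_1) = 1*1 = 1 and sum (mult * dim) = 1*1 = 1.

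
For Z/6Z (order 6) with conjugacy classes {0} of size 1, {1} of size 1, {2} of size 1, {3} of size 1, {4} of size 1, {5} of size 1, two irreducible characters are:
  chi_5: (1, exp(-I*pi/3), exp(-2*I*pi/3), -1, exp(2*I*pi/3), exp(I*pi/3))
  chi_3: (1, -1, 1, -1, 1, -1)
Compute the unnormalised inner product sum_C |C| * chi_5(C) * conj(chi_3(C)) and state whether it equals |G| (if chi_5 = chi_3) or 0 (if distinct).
Sum = 0; so <chi_5, chi_3> = 0 (distinct irreducibles are orthogonal).

Derivation: Compute term by term over conjugacy classes (|C| * chi_5(C) * conj(chi_3(C))):
  1*(1)*conj(1) + 1*(exp(-I*pi/3))*conj(-1) + 1*(exp(-2*I*pi/3))*conj(1) + 1*(-1)*conj(-1) + 1*(exp(2*I*pi/3))*conj(1) + 1*(exp(I*pi/3))*conj(-1)
  = (1) + (-exp(-I*pi/3)) + (exp(-2*I*pi/3)) + (1) + (exp(2*I*pi/3)) + (-exp(I*pi/3))
  = 0.
(Exp terms are combined using exp(i*s)*conj(exp(i*t)) = exp(i*(s-t)), and sums of them are collapsed using the identity that for every m > 1 the m distinct m-th roots of unity sum to 0, e.g. 1 + exp(2*I*pi/3) + exp(-2*I*pi/3) = 0.)
Dividing by |G| = 6 gives 0/6 = 0, matching the row-orthogonality relation <chi_5, chi_3> = [chi_5 = chi_3].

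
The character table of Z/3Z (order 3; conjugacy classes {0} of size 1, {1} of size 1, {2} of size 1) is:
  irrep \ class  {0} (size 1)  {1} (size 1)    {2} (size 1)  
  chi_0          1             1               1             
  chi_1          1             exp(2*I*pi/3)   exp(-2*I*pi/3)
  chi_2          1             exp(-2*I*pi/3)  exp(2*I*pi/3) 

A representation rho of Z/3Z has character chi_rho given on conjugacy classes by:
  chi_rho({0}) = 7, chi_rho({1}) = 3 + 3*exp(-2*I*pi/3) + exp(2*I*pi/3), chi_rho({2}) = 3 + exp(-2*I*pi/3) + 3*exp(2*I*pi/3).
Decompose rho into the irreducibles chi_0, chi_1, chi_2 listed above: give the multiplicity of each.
Multiplicities: chi_0: 3, chi_1: 1, chi_2: 3.

Reasoning: Use <chi_rho, chi> = (1/|G|) sum_C |C| * chi_rho(C) * conj(chi(C)) with |G| = 3 for each irreducible chi in the table:
  <chi_rho, chi_0> = (1/3)[1*(7)*conj(1) + 1*(3 + 3*exp(-2*I*pi/3) + exp(2*I*pi/3))*conj(1) + 1*(3 + exp(-2*I*pi/3) + 3*exp(2*I*pi/3))*conj(1)]
      = (1/3)[(7) + (3 + 3*exp(-2*I*pi/3) + exp(2*I*pi/3)) + (3 + exp(-2*I*pi/3) + 3*exp(2*I*pi/3))] = 9/3 = 3
  <chi_rho, chi_1> = (1/3)[1*(7)*conj(1) + 1*(3 + 3*exp(-2*I*pi/3) + exp(2*I*pi/3))*conj(exp(2*I*pi/3)) + 1*(3 + exp(-2*I*pi/3) + 3*exp(2*I*pi/3))*conj(exp(-2*I*pi/3))]
      = (1/3)[(7) + (-2) + (-2)] = 3/3 = 1
  <chi_rho, chi_2> = (1/3)[1*(7)*conj(1) + 1*(3 + 3*exp(-2*I*pi/3) + exp(2*I*pi/3))*conj(exp(-2*I*pi/3)) + 1*(3 + exp(-2*I*pi/3) + 3*exp(2*I*pi/3))*conj(exp(2*I*pi/3))]
      = (1/3)[(7) + (3 + exp(-2*I*pi/3) + 3*exp(2*I*pi/3)) + (3 + 3*exp(-2*I*pi/3) + exp(2*I*pi/3))] = 9/3 = 3
(Exp terms are combined using exp(i*s)*conj(exp(i*t)) = exp(i*(s-t)), and sums of them are collapsed using the identity that for every m > 1 the m distinct m-th roots of unity sum to 0, e.g. 1 + exp(2*I*pi/3) + exp(-2*I*pi/3) = 0.)
Dimension check: dim(rho) = sum (mult * dim) = 3*1 + 1*1 + 3*1 = 7 = chi_rho(e) = 7.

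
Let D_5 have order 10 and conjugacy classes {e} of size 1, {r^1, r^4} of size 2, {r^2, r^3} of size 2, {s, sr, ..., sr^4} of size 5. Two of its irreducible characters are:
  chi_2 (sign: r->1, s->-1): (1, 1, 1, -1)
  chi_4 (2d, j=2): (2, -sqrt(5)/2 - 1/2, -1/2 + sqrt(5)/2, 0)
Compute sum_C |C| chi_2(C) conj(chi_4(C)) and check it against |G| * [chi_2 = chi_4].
Sum = 0; so <chi_2, chi_4> = 0 (distinct irreducibles are orthogonal).

Why: Compute term by term over conjugacy classes (|C| * chi_2(C) * conj(chi_4(C))):
  1*(1)*conj(2) + 2*(1)*conj(-sqrt(5)/2 - 1/2) + 2*(1)*conj(-1/2 + sqrt(5)/2) + 5*(-1)*conj(0)
  = (2) + (-sqrt(5) - 1) + (-1 + sqrt(5)) + (0)
  = 0.
Dividing by |G| = 10 gives 0/10 = 0, matching the row-orthogonality relation <chi_2, chi_4> = [chi_2 = chi_4].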